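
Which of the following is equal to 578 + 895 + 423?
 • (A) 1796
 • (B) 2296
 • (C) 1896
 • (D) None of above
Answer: C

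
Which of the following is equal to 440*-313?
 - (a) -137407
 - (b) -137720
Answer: b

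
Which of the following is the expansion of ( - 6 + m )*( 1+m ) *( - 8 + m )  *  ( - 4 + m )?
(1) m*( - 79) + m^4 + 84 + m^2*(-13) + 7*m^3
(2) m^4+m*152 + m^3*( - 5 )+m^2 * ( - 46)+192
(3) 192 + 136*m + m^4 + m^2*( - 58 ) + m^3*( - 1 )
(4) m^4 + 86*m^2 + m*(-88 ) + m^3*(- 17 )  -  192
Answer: 4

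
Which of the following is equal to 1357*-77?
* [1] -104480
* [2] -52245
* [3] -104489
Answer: 3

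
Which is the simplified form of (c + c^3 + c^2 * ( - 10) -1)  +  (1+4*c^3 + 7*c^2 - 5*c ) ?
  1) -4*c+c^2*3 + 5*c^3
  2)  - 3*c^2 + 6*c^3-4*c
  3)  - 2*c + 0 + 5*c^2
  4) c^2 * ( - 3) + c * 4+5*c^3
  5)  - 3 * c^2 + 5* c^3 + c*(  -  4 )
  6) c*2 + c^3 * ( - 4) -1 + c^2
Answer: 5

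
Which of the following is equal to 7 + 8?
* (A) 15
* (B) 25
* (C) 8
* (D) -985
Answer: A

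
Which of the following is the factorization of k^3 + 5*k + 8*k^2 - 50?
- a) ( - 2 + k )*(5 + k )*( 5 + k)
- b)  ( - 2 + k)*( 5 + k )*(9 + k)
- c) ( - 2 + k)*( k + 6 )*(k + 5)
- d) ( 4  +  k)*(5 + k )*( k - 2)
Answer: a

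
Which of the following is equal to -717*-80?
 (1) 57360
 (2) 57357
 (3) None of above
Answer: 1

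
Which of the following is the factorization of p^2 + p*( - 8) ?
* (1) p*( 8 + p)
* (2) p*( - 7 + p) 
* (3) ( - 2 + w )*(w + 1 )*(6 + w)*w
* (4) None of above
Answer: 4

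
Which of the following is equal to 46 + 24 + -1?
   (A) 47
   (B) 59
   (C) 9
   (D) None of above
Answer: D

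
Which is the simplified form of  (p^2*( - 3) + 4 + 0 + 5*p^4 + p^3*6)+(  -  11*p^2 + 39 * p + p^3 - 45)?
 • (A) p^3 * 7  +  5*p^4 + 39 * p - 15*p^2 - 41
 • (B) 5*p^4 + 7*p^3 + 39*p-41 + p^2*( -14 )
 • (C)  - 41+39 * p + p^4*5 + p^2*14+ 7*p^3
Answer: B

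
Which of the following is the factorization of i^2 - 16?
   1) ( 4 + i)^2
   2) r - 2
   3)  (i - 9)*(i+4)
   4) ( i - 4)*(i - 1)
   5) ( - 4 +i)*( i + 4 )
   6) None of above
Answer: 5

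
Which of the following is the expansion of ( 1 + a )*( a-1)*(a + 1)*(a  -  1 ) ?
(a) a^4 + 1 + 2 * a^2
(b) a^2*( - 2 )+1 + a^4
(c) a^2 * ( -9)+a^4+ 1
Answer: b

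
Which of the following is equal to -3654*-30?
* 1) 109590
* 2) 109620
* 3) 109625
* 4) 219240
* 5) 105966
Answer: 2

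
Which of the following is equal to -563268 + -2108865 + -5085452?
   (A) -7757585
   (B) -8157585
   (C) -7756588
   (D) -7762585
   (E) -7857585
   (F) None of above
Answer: A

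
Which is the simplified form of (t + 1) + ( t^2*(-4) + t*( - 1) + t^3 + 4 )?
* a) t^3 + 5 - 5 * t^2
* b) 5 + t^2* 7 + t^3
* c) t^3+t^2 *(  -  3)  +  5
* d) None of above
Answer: d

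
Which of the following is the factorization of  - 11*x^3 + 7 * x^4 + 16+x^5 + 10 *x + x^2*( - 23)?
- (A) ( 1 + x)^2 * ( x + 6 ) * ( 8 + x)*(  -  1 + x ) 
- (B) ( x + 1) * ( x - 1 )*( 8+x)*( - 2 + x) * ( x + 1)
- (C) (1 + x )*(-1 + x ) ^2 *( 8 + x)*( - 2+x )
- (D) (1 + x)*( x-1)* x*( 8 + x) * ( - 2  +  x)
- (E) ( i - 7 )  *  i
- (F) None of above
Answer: B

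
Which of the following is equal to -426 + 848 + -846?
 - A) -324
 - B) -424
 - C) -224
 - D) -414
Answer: B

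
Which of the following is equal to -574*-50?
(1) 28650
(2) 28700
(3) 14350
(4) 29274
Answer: 2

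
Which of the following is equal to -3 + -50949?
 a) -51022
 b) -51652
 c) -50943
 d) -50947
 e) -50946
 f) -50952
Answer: f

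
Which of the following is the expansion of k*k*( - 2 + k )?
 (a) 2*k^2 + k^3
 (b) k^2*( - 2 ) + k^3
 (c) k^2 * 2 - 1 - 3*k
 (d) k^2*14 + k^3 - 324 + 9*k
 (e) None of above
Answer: b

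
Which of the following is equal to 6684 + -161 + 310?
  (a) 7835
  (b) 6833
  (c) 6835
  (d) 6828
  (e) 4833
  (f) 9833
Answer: b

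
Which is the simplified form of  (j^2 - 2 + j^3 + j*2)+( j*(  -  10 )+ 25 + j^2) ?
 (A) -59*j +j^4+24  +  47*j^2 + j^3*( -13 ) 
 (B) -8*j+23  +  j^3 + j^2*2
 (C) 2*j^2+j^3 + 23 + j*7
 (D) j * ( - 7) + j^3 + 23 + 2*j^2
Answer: B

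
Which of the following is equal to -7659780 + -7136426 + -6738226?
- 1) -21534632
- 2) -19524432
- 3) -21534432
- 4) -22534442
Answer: 3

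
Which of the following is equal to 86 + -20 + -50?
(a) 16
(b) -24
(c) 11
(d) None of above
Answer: a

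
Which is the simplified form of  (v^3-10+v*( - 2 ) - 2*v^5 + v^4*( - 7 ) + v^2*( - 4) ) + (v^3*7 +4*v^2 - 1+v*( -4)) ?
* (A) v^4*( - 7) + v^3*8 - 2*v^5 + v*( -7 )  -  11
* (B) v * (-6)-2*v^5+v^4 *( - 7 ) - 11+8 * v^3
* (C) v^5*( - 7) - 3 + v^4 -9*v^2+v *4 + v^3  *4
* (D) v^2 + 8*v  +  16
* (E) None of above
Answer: B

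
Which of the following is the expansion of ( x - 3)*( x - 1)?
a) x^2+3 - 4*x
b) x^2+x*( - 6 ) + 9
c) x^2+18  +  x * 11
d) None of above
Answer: a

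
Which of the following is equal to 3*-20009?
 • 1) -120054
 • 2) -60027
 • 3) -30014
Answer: 2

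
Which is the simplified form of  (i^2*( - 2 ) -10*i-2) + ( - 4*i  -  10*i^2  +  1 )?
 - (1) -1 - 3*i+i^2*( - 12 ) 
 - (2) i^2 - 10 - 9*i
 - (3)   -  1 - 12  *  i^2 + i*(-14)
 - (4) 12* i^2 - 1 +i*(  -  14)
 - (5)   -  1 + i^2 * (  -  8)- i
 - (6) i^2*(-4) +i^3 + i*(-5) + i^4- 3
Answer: 3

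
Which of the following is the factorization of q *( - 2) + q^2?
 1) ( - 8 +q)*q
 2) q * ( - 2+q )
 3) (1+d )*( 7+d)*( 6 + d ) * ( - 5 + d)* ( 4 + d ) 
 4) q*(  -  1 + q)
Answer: 2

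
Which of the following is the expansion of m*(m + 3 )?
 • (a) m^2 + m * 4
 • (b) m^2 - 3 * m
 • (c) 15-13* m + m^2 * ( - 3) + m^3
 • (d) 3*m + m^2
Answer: d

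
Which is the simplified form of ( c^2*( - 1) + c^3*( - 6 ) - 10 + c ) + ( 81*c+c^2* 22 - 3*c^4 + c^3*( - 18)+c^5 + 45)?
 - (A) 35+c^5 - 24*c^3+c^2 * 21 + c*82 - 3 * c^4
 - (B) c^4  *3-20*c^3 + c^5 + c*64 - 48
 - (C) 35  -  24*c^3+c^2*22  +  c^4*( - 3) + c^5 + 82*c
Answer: A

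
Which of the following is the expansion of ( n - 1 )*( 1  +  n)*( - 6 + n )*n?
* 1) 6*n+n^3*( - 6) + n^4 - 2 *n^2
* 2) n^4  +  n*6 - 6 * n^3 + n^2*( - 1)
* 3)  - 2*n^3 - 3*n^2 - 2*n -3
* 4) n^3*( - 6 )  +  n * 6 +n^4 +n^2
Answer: 2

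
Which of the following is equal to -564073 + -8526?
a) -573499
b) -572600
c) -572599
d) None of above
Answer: c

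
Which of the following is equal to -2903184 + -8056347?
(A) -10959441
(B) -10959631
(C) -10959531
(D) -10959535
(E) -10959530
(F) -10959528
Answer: C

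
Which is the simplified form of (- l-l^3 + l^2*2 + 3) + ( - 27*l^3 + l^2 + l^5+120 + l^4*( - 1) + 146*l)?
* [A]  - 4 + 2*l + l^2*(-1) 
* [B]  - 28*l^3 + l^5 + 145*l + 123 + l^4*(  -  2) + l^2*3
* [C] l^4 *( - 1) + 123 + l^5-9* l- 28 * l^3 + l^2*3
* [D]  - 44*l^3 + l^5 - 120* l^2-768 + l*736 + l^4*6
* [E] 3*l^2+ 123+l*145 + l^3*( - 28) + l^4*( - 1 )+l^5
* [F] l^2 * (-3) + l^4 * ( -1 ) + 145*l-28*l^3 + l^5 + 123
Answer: E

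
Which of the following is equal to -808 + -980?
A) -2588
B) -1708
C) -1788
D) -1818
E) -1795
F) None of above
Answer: C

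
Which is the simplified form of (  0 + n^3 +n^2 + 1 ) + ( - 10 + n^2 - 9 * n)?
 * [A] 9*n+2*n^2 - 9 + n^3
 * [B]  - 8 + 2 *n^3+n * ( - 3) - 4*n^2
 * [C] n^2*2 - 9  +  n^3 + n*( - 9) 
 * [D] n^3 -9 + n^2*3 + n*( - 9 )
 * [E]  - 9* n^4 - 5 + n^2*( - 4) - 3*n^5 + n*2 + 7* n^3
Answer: C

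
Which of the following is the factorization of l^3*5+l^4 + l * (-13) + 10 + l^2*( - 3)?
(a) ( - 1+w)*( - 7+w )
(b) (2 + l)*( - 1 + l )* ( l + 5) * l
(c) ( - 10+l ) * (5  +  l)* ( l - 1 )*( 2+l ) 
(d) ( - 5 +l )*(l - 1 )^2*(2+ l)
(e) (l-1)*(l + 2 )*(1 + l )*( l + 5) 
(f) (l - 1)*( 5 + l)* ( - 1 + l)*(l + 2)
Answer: f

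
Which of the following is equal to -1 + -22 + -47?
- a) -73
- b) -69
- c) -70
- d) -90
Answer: c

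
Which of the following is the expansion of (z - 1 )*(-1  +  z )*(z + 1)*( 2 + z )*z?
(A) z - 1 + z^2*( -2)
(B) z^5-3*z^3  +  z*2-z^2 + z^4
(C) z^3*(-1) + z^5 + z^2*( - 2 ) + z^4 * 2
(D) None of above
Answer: B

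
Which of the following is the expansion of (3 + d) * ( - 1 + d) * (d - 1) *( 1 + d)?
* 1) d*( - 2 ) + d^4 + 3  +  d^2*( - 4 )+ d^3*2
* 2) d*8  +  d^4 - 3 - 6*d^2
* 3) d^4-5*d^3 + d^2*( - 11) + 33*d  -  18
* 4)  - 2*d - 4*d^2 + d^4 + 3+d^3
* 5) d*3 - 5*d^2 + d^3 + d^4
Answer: 1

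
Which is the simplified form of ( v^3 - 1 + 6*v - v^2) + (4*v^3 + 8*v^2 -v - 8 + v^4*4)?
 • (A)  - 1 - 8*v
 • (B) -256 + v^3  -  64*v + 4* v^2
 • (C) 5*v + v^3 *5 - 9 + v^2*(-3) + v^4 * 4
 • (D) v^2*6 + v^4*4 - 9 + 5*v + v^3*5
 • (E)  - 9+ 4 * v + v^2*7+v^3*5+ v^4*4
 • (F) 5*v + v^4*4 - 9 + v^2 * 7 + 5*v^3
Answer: F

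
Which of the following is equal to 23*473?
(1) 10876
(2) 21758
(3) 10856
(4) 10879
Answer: 4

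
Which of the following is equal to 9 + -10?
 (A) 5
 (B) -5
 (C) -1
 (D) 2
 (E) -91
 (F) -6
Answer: C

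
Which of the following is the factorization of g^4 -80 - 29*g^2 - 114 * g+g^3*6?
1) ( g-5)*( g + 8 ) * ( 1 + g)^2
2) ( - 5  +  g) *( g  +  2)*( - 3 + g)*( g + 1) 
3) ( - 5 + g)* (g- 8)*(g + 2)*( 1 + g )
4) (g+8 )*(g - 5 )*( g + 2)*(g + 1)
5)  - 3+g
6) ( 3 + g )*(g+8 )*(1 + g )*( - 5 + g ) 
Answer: 4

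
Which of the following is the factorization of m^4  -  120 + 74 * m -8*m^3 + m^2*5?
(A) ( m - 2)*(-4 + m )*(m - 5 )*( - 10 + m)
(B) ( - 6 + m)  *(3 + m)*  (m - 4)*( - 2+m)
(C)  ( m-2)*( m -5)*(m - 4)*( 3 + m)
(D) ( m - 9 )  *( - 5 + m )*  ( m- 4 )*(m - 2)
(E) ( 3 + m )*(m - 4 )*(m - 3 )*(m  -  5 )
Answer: C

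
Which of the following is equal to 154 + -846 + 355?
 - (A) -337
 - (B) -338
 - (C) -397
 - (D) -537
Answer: A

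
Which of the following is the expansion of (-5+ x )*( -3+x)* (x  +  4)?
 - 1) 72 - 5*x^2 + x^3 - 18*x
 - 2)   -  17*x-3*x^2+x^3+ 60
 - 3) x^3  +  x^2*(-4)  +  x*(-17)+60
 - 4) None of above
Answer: 3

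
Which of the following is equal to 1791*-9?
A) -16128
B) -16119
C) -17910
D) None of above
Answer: B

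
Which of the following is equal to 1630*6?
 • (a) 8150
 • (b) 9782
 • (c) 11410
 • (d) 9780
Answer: d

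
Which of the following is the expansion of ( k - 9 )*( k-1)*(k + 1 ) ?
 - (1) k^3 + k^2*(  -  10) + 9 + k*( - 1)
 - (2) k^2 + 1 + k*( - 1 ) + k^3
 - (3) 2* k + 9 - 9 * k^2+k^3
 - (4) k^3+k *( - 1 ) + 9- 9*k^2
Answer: 4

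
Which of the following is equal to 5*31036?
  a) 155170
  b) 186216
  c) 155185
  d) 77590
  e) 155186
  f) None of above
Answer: f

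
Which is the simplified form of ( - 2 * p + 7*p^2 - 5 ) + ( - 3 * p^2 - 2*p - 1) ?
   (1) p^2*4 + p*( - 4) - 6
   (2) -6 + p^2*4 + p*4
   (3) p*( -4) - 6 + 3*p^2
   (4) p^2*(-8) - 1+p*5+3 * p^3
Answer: 1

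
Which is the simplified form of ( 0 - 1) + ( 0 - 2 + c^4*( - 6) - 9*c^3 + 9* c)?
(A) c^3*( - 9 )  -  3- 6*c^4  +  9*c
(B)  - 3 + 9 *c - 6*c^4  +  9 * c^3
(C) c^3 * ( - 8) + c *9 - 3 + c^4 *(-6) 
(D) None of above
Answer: A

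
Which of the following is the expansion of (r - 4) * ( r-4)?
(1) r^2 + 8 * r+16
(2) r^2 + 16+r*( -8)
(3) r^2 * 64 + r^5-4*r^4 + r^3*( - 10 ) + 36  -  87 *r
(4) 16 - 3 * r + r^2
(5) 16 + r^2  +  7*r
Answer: 2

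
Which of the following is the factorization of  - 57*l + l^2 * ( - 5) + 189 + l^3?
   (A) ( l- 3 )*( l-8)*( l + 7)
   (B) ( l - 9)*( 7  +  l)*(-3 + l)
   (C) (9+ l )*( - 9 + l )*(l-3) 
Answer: B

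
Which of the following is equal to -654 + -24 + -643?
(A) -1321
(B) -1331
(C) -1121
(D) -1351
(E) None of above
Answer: A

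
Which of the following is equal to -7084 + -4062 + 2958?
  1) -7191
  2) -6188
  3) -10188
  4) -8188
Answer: 4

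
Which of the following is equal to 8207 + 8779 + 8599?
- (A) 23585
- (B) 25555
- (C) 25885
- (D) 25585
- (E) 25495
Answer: D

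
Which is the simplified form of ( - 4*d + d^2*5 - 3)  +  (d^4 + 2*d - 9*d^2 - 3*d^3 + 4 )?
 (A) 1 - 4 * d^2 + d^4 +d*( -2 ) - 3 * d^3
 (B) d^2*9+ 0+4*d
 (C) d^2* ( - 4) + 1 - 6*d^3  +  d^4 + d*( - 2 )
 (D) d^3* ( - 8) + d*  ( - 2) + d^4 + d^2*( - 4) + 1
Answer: A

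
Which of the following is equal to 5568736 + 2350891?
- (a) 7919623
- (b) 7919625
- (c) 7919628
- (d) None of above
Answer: d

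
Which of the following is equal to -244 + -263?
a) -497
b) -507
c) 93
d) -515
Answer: b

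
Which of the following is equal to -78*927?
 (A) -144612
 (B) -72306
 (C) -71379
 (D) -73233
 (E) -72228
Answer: B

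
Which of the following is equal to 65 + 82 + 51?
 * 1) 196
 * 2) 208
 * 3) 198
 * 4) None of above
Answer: 3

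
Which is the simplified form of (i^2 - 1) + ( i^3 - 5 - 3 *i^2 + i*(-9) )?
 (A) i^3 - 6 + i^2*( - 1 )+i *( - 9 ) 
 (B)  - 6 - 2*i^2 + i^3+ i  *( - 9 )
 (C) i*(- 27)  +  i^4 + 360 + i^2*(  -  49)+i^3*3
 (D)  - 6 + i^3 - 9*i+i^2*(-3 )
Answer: B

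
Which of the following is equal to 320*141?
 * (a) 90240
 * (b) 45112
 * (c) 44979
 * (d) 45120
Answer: d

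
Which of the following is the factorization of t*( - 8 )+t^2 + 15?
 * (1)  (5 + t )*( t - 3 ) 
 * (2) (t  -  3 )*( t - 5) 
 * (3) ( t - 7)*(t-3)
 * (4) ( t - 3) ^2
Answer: 2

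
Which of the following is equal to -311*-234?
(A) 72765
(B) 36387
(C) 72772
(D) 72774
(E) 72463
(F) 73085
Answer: D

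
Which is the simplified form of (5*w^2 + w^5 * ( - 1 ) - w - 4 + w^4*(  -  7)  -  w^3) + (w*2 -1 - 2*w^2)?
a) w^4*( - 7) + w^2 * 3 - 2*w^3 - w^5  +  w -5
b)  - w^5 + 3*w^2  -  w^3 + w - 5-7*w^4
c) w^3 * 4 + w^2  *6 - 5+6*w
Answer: b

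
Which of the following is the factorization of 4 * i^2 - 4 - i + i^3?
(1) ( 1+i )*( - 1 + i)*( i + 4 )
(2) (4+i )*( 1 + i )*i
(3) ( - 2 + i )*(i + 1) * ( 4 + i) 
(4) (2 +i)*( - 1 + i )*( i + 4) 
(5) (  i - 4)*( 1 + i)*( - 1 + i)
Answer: 1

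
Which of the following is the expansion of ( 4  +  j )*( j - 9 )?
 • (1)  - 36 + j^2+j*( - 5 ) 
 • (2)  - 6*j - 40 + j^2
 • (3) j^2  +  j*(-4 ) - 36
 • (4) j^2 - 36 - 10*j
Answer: 1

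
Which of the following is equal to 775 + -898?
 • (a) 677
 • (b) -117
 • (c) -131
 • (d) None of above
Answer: d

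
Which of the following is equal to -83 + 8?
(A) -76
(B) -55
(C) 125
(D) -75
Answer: D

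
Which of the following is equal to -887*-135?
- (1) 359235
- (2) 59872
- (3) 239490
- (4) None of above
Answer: 4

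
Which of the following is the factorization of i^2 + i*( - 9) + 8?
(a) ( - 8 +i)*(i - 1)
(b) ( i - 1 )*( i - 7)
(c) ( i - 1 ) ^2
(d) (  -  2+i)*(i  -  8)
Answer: a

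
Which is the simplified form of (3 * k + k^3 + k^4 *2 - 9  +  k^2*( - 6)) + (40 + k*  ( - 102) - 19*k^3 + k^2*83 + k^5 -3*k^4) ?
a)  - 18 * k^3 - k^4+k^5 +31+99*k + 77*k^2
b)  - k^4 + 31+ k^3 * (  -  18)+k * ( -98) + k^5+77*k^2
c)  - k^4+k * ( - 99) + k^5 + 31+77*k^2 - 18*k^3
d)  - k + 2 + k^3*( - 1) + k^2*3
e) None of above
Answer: c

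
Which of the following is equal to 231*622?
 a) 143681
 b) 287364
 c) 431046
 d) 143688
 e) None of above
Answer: e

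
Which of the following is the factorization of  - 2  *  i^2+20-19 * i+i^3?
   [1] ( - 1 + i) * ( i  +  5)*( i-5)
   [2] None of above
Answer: 2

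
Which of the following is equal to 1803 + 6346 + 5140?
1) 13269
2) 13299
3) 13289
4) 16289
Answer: 3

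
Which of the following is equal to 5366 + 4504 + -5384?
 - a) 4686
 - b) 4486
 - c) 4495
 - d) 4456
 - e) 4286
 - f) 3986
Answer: b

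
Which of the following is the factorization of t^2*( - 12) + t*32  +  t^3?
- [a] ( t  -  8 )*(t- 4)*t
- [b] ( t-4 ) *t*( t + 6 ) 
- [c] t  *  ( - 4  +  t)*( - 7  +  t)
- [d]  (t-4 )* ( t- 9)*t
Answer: a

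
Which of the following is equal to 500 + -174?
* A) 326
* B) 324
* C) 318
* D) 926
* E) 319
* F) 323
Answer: A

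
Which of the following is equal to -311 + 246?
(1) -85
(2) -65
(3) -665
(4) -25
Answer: 2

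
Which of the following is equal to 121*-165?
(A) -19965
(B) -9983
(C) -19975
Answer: A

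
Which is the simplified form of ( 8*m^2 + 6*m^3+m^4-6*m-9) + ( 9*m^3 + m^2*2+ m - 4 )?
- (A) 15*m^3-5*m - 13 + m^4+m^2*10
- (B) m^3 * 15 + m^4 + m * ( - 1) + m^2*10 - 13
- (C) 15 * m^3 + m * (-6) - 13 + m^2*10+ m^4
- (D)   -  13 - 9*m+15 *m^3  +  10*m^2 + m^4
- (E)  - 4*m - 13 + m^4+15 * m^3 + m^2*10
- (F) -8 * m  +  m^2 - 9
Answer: A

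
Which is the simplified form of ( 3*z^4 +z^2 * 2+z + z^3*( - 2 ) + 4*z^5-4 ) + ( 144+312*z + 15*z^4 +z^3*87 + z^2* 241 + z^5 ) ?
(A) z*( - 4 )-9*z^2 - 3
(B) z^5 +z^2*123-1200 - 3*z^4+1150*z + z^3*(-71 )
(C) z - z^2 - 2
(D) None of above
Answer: D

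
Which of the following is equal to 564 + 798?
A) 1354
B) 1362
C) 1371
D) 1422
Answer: B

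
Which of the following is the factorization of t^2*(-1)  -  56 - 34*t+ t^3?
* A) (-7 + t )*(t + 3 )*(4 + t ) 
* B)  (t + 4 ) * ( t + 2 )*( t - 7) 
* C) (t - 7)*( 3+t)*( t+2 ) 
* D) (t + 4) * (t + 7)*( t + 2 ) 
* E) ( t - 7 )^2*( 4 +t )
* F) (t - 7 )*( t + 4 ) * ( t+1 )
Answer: B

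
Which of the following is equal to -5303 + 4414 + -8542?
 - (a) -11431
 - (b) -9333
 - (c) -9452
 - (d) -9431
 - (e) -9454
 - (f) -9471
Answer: d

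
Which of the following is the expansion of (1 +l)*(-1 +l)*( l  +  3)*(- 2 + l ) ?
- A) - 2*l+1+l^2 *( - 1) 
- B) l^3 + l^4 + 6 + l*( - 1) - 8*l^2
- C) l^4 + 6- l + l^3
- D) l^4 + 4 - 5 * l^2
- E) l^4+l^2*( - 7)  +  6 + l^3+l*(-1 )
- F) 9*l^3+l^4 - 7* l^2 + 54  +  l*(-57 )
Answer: E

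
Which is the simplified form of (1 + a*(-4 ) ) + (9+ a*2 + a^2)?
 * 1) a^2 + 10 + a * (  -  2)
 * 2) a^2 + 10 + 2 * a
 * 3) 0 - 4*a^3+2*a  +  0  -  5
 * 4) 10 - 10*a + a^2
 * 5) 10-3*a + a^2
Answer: 1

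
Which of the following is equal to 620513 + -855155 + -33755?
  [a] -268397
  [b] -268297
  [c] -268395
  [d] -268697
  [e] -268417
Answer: a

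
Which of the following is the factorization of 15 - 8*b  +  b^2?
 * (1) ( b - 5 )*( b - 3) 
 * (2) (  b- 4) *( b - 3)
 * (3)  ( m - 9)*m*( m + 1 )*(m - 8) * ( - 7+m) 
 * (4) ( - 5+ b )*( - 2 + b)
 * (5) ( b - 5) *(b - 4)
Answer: 1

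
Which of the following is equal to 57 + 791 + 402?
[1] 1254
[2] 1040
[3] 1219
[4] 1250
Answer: 4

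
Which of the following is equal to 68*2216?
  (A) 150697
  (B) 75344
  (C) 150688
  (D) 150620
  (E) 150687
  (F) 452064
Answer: C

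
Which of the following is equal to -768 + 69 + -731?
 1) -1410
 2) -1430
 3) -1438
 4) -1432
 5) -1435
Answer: 2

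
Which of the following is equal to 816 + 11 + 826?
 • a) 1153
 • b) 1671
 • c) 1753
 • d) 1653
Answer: d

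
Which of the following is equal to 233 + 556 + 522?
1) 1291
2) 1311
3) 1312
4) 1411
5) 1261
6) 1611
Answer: 2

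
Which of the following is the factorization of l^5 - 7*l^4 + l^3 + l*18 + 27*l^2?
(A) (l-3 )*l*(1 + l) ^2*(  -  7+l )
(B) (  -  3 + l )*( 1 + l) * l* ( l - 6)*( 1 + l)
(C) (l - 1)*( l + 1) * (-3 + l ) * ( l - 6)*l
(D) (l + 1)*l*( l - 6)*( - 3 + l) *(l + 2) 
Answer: B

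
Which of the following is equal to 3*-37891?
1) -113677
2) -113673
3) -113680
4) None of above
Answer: 2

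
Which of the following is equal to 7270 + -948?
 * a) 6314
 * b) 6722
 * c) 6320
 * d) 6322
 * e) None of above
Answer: d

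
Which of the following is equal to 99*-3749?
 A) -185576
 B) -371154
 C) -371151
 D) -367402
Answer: C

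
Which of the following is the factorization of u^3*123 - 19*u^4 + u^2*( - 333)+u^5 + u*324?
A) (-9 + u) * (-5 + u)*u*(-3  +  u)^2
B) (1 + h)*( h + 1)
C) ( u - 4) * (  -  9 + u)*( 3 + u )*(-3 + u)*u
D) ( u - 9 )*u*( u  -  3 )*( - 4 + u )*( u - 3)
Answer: D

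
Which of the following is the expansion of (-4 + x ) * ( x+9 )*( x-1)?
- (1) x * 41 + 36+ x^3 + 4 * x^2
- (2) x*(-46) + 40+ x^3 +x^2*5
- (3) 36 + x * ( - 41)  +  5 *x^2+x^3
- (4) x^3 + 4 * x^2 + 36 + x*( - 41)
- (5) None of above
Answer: 4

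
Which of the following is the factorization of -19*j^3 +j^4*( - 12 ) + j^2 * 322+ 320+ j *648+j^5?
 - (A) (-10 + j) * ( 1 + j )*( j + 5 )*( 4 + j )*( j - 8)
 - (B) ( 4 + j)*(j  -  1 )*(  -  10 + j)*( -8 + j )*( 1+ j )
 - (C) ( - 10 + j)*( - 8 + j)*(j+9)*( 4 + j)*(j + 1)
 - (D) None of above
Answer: D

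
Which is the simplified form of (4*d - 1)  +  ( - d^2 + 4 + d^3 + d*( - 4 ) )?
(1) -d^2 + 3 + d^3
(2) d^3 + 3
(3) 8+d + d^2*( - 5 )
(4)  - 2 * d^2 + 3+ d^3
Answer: 1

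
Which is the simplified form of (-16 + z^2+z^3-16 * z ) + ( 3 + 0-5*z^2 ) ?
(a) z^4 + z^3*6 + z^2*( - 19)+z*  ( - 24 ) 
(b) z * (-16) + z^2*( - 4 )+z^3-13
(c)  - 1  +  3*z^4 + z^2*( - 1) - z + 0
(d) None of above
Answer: b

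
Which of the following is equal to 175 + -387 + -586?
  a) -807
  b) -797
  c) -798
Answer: c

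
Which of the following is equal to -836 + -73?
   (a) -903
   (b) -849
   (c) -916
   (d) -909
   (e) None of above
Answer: d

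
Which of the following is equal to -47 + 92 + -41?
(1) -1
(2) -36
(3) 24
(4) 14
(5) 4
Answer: 5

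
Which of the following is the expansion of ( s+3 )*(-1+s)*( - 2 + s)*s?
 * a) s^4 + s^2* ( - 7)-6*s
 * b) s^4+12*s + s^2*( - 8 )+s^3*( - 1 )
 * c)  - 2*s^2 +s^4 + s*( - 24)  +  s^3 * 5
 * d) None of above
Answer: d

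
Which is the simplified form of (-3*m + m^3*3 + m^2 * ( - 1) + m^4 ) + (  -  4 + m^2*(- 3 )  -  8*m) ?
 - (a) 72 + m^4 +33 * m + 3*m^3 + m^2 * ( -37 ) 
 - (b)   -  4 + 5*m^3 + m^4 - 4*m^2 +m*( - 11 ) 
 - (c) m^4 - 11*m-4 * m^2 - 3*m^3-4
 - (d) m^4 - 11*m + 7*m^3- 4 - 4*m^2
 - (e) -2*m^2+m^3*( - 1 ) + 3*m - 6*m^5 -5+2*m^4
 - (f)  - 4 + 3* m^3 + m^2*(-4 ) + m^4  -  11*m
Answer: f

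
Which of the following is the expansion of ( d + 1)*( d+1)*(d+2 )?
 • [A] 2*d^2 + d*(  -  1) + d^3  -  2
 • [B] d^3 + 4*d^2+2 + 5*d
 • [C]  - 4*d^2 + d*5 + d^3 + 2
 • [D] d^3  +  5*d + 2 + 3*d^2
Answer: B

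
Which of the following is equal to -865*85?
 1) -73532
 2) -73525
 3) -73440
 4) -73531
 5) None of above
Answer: 2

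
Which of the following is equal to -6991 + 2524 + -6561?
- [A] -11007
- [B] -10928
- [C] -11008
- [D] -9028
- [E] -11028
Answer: E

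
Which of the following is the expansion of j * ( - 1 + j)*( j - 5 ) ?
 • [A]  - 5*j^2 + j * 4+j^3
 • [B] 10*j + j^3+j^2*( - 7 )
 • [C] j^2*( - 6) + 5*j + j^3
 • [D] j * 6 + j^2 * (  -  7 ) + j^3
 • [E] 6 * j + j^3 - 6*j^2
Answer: C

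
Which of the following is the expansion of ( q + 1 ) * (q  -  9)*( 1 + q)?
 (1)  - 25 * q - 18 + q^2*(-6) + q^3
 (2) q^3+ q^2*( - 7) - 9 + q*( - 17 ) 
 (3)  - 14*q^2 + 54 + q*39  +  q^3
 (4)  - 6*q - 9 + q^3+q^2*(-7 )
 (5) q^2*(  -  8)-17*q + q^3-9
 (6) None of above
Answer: 2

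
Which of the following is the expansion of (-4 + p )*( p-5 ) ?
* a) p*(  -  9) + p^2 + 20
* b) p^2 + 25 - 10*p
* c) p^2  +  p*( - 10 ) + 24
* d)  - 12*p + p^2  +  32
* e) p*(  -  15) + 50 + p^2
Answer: a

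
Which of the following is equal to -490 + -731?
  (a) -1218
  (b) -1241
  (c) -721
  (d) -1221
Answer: d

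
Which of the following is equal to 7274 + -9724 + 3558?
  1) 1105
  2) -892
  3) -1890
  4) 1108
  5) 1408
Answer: 4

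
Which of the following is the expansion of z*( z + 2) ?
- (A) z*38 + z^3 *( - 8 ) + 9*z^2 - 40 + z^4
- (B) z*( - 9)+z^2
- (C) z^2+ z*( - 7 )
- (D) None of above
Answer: D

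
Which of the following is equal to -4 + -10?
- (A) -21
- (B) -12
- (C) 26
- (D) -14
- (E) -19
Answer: D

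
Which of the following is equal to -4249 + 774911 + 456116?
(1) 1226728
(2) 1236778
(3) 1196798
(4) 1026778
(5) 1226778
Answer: 5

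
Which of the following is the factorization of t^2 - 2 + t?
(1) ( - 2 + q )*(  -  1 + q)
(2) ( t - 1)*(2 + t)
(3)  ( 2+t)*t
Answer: 2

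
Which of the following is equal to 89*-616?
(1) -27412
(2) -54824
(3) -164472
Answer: 2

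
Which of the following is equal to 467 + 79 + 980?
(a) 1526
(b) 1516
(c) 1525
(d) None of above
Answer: a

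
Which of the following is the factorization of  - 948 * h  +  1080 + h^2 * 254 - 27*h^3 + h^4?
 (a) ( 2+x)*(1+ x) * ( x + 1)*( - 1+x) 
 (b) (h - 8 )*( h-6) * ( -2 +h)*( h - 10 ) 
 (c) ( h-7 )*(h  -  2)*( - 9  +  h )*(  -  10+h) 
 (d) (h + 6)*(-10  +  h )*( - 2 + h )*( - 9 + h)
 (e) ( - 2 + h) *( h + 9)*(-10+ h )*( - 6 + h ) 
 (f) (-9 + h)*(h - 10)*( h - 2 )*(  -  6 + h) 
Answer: f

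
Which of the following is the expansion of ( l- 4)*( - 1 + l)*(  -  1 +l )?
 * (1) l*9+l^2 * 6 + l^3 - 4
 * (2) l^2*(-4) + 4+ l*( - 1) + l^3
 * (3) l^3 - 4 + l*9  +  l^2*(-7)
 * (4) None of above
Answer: 4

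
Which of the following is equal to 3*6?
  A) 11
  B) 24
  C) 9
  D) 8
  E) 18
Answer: E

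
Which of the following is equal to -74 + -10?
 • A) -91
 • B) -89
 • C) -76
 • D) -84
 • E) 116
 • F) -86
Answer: D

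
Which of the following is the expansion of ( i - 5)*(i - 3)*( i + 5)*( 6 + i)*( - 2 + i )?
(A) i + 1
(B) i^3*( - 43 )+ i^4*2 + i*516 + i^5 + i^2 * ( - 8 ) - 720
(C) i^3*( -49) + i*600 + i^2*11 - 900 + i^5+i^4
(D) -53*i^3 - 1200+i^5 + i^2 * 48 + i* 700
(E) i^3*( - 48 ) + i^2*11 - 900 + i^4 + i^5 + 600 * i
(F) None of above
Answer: C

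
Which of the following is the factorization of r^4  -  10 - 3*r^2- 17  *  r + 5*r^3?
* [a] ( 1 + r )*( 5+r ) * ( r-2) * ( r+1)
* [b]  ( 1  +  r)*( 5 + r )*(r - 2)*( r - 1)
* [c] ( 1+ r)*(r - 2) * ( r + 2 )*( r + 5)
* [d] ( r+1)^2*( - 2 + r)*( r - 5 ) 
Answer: a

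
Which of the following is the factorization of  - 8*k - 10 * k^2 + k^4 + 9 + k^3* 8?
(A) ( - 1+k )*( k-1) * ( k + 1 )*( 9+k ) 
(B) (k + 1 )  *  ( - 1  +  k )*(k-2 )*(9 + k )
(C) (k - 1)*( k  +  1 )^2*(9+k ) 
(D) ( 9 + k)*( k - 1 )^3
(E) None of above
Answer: A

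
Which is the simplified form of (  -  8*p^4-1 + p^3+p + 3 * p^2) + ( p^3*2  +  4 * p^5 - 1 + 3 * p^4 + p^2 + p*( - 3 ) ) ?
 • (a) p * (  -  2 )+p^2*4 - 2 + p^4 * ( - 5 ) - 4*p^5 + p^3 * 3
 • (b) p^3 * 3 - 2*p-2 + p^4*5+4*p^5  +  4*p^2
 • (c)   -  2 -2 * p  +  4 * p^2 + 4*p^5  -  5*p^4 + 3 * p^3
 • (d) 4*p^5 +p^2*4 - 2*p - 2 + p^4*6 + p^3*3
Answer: c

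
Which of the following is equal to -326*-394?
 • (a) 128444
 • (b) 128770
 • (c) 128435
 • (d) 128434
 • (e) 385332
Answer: a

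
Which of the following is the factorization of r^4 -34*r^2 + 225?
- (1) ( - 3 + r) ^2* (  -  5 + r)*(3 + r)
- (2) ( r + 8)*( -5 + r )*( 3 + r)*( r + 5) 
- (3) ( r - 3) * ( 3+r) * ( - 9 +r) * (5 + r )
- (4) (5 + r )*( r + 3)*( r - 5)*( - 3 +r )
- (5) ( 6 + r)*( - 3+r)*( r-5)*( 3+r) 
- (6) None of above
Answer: 4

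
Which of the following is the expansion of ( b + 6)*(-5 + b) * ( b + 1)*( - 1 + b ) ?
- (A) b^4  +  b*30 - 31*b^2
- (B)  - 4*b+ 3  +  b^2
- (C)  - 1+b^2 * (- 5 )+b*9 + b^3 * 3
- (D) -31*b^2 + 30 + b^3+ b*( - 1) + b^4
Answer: D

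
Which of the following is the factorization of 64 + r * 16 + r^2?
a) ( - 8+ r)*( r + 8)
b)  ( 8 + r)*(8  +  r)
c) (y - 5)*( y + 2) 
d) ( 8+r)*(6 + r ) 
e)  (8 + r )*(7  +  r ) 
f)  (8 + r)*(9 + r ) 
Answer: b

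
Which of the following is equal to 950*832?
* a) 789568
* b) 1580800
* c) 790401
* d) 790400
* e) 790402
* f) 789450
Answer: d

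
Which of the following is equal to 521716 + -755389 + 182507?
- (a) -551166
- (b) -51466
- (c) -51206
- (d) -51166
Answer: d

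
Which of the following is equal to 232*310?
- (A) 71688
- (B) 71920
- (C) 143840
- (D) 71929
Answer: B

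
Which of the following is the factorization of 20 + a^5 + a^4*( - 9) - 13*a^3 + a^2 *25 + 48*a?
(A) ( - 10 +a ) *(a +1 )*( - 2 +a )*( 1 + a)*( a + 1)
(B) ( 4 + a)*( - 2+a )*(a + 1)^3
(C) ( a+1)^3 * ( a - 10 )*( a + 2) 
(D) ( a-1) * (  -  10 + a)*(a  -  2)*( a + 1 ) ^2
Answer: A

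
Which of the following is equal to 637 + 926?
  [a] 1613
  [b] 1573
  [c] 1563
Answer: c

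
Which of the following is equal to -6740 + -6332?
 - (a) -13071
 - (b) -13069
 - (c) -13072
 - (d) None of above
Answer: c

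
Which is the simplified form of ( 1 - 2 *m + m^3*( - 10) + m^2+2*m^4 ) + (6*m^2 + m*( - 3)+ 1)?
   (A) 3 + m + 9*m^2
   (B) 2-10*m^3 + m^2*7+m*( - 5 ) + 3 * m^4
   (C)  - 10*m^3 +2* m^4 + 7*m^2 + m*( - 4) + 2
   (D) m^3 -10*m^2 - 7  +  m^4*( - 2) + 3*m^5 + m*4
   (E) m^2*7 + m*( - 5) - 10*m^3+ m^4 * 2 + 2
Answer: E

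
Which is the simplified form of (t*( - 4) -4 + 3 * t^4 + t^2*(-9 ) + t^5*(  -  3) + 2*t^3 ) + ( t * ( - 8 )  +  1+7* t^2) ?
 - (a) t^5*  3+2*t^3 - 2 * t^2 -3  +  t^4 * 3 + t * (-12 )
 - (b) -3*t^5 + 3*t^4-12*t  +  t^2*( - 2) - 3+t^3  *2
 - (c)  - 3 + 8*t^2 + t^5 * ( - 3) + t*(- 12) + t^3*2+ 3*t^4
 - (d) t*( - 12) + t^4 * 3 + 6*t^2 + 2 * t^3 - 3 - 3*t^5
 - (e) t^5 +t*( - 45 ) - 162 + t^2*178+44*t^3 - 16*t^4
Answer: b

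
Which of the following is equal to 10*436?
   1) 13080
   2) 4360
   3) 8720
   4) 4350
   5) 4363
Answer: 2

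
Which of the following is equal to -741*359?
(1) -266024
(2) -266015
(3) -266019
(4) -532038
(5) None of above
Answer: 3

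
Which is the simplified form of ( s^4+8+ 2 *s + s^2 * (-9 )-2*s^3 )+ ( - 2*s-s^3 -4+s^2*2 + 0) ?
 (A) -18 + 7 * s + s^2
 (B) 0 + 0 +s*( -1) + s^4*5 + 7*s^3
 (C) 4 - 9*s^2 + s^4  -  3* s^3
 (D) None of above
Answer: D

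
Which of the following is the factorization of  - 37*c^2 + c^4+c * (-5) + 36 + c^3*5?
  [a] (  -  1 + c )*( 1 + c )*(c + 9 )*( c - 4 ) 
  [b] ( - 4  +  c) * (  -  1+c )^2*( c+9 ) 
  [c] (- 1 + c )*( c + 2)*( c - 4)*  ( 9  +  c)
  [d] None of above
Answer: a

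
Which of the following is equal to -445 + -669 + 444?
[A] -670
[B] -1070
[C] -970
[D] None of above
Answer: A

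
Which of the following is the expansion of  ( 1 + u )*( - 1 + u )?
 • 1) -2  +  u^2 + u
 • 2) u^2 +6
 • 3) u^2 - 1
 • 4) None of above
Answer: 3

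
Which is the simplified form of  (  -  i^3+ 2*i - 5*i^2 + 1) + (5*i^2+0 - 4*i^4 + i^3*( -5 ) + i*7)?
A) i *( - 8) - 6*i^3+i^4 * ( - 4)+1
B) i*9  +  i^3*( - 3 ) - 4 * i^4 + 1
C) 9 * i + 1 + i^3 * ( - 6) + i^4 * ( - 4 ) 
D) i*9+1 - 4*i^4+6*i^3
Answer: C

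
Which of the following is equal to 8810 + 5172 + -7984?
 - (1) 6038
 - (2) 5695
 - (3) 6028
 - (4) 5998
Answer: 4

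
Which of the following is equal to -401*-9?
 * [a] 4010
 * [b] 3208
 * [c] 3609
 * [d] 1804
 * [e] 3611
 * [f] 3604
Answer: c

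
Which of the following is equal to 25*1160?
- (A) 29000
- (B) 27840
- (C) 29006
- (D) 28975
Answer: A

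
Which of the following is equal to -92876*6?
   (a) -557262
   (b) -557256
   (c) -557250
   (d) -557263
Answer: b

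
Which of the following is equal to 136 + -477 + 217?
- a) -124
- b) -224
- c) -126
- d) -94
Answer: a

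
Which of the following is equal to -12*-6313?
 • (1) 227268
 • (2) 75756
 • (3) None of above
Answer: 2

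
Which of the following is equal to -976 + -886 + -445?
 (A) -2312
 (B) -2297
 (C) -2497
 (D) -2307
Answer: D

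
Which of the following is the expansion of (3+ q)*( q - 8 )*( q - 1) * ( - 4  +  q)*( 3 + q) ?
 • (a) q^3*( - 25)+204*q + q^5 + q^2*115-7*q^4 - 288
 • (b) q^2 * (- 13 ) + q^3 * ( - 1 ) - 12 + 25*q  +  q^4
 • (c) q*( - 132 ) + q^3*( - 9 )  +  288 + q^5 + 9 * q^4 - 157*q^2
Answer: a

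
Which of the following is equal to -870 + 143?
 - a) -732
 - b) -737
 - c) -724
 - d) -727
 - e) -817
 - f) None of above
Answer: d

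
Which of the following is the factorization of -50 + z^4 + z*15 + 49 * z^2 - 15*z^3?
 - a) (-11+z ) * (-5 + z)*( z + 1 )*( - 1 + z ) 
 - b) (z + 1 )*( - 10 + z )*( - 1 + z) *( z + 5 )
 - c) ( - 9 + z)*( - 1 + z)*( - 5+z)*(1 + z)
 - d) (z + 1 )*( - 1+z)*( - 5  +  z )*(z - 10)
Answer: d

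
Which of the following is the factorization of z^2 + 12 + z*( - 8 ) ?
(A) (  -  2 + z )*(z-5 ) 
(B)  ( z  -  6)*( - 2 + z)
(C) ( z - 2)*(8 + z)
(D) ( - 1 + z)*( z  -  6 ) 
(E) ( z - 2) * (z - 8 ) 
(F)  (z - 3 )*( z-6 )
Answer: B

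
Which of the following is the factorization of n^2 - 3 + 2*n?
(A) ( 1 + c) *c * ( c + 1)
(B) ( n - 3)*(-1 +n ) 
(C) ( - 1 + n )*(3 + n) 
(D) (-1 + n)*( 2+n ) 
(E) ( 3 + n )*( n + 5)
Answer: C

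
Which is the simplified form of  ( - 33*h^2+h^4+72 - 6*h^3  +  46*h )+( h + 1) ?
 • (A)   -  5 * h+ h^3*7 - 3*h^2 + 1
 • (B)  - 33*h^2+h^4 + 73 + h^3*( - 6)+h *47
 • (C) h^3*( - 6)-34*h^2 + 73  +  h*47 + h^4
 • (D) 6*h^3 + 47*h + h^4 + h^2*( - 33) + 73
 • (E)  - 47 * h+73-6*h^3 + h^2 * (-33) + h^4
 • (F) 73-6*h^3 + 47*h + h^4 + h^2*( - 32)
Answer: B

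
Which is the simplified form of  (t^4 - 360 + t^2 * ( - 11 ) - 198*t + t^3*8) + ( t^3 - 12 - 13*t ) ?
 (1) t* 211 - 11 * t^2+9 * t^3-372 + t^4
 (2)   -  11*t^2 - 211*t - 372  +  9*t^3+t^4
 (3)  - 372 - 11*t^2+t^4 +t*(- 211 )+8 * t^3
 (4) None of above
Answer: 2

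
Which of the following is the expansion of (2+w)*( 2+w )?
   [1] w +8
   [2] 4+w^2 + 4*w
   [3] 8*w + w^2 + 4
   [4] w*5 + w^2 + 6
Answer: 2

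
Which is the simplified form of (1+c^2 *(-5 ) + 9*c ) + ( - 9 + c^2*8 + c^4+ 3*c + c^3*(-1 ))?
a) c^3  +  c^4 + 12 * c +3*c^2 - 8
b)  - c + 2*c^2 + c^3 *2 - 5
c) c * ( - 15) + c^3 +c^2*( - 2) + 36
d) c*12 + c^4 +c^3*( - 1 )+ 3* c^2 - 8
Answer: d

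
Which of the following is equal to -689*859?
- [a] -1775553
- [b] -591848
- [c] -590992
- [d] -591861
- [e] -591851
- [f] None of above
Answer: e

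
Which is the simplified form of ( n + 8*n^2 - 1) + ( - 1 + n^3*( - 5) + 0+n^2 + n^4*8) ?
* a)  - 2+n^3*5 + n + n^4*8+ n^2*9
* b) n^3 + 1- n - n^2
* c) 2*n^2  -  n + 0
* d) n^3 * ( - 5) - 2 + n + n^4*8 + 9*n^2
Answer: d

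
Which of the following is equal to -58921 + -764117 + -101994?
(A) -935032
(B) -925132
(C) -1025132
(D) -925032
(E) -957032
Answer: D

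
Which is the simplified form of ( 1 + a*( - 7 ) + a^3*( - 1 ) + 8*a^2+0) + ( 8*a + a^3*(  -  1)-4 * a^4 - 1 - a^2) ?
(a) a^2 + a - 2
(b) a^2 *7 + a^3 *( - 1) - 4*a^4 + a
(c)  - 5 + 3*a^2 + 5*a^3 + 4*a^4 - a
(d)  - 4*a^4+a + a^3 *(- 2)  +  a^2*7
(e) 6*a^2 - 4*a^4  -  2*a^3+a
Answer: d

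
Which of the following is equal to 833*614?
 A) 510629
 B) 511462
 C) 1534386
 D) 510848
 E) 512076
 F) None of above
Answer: B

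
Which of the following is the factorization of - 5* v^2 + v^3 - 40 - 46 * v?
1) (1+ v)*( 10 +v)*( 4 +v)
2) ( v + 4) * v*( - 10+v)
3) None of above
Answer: 3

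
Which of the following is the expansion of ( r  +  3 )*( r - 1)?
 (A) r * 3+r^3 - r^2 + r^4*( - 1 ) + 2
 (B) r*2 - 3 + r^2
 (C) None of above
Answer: B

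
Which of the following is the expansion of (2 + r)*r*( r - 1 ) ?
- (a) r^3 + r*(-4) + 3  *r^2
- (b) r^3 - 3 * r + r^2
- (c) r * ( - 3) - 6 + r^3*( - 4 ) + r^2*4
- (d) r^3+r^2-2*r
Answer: d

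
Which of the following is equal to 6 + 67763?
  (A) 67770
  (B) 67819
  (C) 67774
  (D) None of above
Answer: D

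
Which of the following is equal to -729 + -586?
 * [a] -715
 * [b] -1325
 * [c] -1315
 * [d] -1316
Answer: c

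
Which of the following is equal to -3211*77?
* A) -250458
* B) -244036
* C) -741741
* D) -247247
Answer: D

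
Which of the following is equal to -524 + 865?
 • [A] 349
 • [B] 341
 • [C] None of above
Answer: B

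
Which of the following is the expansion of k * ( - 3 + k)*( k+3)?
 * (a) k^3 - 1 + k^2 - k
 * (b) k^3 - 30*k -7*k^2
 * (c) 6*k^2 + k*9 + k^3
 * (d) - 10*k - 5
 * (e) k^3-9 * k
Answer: e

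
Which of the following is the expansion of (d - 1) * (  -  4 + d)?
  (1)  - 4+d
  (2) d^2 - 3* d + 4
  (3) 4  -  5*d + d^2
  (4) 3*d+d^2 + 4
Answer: 3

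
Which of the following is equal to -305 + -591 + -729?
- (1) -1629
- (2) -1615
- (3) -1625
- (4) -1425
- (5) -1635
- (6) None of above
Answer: 3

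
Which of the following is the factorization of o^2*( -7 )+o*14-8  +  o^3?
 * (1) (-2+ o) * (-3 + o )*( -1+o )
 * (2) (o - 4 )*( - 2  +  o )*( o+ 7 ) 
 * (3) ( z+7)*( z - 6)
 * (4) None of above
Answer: 4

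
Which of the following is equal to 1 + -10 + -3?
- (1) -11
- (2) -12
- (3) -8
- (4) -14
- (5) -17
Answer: 2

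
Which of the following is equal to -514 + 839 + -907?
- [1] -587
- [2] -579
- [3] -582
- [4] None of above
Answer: 3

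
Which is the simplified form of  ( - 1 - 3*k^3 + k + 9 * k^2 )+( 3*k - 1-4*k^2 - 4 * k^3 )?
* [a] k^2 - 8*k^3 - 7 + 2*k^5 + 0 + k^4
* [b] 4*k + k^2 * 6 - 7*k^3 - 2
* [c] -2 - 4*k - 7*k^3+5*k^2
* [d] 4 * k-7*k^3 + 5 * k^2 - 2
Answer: d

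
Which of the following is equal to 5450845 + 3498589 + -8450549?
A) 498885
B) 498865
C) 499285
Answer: A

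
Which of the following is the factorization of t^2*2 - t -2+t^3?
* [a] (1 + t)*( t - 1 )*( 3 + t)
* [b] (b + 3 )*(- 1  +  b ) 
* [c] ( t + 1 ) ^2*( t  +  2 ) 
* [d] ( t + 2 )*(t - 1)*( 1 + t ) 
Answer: d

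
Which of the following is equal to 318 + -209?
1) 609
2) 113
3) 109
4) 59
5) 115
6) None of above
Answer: 3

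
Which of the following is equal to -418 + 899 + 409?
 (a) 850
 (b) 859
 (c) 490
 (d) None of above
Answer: d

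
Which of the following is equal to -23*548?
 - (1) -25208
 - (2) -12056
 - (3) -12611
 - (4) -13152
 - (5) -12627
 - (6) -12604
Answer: 6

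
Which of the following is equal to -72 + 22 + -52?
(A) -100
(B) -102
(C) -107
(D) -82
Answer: B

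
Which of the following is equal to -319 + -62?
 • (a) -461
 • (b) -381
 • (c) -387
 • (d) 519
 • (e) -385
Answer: b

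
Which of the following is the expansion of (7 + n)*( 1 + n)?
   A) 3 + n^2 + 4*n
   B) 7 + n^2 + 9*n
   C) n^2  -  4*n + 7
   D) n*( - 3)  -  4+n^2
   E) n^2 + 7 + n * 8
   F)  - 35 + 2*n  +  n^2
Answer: E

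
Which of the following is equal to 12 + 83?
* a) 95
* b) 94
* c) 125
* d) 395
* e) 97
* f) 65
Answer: a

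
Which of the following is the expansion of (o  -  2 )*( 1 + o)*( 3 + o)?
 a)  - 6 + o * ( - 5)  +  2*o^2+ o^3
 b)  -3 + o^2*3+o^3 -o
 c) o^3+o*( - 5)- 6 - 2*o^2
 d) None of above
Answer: a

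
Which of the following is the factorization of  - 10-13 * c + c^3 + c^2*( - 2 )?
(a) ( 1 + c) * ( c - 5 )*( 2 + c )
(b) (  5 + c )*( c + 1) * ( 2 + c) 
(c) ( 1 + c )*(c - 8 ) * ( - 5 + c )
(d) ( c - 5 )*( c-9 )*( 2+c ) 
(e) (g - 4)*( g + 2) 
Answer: a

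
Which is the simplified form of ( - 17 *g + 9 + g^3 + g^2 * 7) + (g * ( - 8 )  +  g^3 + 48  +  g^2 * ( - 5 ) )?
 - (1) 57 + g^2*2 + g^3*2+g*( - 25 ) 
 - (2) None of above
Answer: 1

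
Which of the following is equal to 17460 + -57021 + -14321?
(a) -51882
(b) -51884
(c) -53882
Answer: c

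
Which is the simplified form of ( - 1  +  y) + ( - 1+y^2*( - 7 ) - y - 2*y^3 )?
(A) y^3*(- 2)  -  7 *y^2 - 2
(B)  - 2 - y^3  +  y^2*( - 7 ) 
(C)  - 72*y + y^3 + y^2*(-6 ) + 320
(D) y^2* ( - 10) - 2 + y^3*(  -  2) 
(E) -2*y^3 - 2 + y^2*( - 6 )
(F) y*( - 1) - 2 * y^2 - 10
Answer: A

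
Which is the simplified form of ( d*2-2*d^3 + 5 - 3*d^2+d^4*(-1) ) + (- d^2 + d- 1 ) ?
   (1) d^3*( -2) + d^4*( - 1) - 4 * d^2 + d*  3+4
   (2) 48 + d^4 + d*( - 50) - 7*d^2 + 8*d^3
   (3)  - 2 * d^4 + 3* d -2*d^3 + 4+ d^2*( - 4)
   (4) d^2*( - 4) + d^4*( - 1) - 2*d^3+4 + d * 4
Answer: 1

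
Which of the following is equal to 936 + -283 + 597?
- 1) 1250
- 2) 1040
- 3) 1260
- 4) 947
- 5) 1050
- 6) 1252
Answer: 1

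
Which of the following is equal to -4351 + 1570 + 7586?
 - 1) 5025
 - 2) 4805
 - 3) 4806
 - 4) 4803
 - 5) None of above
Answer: 2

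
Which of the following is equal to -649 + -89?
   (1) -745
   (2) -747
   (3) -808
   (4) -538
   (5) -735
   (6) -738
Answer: 6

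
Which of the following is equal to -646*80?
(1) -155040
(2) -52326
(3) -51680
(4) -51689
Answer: 3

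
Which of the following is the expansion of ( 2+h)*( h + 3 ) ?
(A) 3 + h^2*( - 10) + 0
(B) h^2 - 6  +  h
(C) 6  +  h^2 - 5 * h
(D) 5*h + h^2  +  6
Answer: D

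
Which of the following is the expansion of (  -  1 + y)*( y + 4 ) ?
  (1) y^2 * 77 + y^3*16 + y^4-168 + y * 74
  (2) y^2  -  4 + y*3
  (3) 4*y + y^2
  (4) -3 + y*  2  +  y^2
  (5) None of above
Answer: 2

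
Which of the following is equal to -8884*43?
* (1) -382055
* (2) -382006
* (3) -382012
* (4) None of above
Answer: 3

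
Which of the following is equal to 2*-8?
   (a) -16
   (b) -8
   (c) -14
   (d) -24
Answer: a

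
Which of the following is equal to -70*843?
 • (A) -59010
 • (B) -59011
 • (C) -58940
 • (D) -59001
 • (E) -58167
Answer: A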